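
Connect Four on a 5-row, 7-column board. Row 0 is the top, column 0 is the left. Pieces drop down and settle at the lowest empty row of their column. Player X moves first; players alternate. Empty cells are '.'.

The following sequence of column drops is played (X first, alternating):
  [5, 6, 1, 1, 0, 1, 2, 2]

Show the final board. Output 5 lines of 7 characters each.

Answer: .......
.......
.O.....
.OO....
XXX..XO

Derivation:
Move 1: X drops in col 5, lands at row 4
Move 2: O drops in col 6, lands at row 4
Move 3: X drops in col 1, lands at row 4
Move 4: O drops in col 1, lands at row 3
Move 5: X drops in col 0, lands at row 4
Move 6: O drops in col 1, lands at row 2
Move 7: X drops in col 2, lands at row 4
Move 8: O drops in col 2, lands at row 3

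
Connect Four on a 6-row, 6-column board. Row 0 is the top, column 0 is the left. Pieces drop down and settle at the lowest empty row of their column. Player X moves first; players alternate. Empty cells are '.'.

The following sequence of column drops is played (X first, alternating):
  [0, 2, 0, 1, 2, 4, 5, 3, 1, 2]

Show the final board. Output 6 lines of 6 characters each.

Answer: ......
......
......
..O...
XXX...
XOOOOX

Derivation:
Move 1: X drops in col 0, lands at row 5
Move 2: O drops in col 2, lands at row 5
Move 3: X drops in col 0, lands at row 4
Move 4: O drops in col 1, lands at row 5
Move 5: X drops in col 2, lands at row 4
Move 6: O drops in col 4, lands at row 5
Move 7: X drops in col 5, lands at row 5
Move 8: O drops in col 3, lands at row 5
Move 9: X drops in col 1, lands at row 4
Move 10: O drops in col 2, lands at row 3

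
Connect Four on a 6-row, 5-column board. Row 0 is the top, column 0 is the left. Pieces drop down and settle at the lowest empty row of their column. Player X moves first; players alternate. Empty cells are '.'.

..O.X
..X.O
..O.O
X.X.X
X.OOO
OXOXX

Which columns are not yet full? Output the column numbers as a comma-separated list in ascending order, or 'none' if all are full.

Answer: 0,1,3

Derivation:
col 0: top cell = '.' → open
col 1: top cell = '.' → open
col 2: top cell = 'O' → FULL
col 3: top cell = '.' → open
col 4: top cell = 'X' → FULL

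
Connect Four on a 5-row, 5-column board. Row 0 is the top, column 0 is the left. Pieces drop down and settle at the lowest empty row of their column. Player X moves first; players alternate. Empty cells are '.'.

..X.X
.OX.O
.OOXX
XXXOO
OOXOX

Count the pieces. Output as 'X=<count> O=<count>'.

X=10 O=9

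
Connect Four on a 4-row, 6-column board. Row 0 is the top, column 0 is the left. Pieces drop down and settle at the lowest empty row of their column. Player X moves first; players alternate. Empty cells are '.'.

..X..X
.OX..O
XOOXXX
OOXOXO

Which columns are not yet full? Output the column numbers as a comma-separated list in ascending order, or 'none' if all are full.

Answer: 0,1,3,4

Derivation:
col 0: top cell = '.' → open
col 1: top cell = '.' → open
col 2: top cell = 'X' → FULL
col 3: top cell = '.' → open
col 4: top cell = '.' → open
col 5: top cell = 'X' → FULL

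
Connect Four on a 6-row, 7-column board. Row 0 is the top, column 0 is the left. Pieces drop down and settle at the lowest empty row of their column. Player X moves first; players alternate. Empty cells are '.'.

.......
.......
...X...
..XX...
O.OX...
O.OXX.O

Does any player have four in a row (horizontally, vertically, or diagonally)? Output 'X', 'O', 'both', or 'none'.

X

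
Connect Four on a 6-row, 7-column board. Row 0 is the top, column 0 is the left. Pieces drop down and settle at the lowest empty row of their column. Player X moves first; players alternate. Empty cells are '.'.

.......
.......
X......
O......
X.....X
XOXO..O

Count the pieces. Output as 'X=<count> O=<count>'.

X=5 O=4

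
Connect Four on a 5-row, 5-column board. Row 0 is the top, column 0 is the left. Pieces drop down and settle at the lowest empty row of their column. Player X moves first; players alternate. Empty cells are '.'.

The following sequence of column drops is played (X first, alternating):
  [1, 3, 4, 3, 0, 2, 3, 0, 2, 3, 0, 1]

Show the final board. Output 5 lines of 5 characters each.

Move 1: X drops in col 1, lands at row 4
Move 2: O drops in col 3, lands at row 4
Move 3: X drops in col 4, lands at row 4
Move 4: O drops in col 3, lands at row 3
Move 5: X drops in col 0, lands at row 4
Move 6: O drops in col 2, lands at row 4
Move 7: X drops in col 3, lands at row 2
Move 8: O drops in col 0, lands at row 3
Move 9: X drops in col 2, lands at row 3
Move 10: O drops in col 3, lands at row 1
Move 11: X drops in col 0, lands at row 2
Move 12: O drops in col 1, lands at row 3

Answer: .....
...O.
X..X.
OOXO.
XXOOX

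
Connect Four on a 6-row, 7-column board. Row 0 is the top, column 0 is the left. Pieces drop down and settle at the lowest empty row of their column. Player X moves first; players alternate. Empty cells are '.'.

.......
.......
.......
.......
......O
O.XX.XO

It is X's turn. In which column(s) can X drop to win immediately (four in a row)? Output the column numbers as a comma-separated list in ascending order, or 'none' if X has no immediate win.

Answer: 4

Derivation:
col 0: drop X → no win
col 1: drop X → no win
col 2: drop X → no win
col 3: drop X → no win
col 4: drop X → WIN!
col 5: drop X → no win
col 6: drop X → no win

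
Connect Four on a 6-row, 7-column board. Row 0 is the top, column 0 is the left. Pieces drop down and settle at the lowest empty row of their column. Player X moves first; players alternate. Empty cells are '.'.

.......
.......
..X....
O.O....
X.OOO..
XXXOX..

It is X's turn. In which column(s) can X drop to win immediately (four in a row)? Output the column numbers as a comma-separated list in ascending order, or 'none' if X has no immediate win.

col 0: drop X → no win
col 1: drop X → no win
col 2: drop X → no win
col 3: drop X → no win
col 4: drop X → no win
col 5: drop X → no win
col 6: drop X → no win

Answer: none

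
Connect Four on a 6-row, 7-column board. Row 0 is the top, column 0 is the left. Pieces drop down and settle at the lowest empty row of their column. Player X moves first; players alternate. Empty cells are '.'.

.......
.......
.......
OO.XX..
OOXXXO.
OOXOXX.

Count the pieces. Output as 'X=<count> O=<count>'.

X=8 O=8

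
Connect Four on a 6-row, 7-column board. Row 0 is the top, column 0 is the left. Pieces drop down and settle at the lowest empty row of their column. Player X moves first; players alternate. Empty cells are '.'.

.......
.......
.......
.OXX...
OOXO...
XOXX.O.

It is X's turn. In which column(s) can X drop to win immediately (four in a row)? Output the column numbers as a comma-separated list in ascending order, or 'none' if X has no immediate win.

Answer: 2

Derivation:
col 0: drop X → no win
col 1: drop X → no win
col 2: drop X → WIN!
col 3: drop X → no win
col 4: drop X → no win
col 5: drop X → no win
col 6: drop X → no win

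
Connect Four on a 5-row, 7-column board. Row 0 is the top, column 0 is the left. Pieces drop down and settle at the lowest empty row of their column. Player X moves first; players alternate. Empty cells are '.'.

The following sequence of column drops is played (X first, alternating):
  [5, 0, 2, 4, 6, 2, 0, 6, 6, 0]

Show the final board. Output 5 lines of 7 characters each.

Move 1: X drops in col 5, lands at row 4
Move 2: O drops in col 0, lands at row 4
Move 3: X drops in col 2, lands at row 4
Move 4: O drops in col 4, lands at row 4
Move 5: X drops in col 6, lands at row 4
Move 6: O drops in col 2, lands at row 3
Move 7: X drops in col 0, lands at row 3
Move 8: O drops in col 6, lands at row 3
Move 9: X drops in col 6, lands at row 2
Move 10: O drops in col 0, lands at row 2

Answer: .......
.......
O.....X
X.O...O
O.X.OXX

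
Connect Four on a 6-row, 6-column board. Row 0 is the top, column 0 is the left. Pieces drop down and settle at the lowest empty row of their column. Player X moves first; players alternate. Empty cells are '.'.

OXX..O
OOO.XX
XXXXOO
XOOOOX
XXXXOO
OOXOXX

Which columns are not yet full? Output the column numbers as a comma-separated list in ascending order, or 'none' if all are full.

col 0: top cell = 'O' → FULL
col 1: top cell = 'X' → FULL
col 2: top cell = 'X' → FULL
col 3: top cell = '.' → open
col 4: top cell = '.' → open
col 5: top cell = 'O' → FULL

Answer: 3,4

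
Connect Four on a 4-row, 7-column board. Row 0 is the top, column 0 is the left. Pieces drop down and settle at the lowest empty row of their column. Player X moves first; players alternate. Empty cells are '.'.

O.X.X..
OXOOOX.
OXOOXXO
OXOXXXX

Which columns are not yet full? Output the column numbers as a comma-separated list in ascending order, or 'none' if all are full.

col 0: top cell = 'O' → FULL
col 1: top cell = '.' → open
col 2: top cell = 'X' → FULL
col 3: top cell = '.' → open
col 4: top cell = 'X' → FULL
col 5: top cell = '.' → open
col 6: top cell = '.' → open

Answer: 1,3,5,6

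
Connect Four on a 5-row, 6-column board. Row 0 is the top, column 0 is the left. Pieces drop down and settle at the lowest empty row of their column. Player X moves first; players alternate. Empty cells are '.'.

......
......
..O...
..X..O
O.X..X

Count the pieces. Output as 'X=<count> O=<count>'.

X=3 O=3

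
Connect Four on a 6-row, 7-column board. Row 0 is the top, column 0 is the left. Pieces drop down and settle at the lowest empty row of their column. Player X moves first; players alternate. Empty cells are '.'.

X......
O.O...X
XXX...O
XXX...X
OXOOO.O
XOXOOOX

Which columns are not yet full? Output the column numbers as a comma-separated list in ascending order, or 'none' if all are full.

col 0: top cell = 'X' → FULL
col 1: top cell = '.' → open
col 2: top cell = '.' → open
col 3: top cell = '.' → open
col 4: top cell = '.' → open
col 5: top cell = '.' → open
col 6: top cell = '.' → open

Answer: 1,2,3,4,5,6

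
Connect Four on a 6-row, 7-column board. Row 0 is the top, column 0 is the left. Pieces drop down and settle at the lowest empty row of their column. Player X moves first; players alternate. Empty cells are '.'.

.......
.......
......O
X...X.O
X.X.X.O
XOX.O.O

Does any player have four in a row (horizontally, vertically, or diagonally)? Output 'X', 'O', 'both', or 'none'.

O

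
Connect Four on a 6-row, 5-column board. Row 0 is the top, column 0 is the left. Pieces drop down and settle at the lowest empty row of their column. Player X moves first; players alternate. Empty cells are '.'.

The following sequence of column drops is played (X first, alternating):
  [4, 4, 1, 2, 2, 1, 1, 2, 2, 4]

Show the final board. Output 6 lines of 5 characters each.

Answer: .....
.....
..X..
.XO.O
.OX.O
.XO.X

Derivation:
Move 1: X drops in col 4, lands at row 5
Move 2: O drops in col 4, lands at row 4
Move 3: X drops in col 1, lands at row 5
Move 4: O drops in col 2, lands at row 5
Move 5: X drops in col 2, lands at row 4
Move 6: O drops in col 1, lands at row 4
Move 7: X drops in col 1, lands at row 3
Move 8: O drops in col 2, lands at row 3
Move 9: X drops in col 2, lands at row 2
Move 10: O drops in col 4, lands at row 3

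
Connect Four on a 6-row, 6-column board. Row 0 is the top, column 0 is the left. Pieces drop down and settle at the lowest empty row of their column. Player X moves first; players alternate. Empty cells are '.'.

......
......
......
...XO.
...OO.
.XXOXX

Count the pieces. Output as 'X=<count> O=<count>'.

X=5 O=4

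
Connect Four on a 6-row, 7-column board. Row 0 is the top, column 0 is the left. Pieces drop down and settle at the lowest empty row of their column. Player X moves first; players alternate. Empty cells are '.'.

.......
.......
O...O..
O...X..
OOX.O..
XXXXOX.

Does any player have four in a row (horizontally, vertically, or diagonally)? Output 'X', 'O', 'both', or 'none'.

X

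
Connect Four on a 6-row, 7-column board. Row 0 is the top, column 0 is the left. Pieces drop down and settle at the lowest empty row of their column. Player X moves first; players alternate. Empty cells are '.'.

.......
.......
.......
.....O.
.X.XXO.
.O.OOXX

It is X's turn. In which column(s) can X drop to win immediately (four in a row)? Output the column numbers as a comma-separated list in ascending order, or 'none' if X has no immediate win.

Answer: none

Derivation:
col 0: drop X → no win
col 1: drop X → no win
col 2: drop X → no win
col 3: drop X → no win
col 4: drop X → no win
col 5: drop X → no win
col 6: drop X → no win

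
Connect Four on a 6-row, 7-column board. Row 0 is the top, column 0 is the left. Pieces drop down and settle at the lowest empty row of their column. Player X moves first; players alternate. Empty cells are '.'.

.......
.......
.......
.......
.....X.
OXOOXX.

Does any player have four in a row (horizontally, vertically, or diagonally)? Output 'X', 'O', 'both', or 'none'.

none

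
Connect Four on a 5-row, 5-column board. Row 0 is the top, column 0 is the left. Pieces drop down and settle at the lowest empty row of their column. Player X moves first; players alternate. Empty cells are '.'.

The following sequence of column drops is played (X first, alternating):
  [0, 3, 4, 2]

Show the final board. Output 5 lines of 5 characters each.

Move 1: X drops in col 0, lands at row 4
Move 2: O drops in col 3, lands at row 4
Move 3: X drops in col 4, lands at row 4
Move 4: O drops in col 2, lands at row 4

Answer: .....
.....
.....
.....
X.OOX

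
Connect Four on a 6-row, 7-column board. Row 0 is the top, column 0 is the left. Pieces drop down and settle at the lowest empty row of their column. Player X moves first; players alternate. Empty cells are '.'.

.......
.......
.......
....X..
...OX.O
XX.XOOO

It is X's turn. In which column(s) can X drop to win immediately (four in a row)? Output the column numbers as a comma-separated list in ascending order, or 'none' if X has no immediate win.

col 0: drop X → no win
col 1: drop X → no win
col 2: drop X → WIN!
col 3: drop X → no win
col 4: drop X → no win
col 5: drop X → no win
col 6: drop X → no win

Answer: 2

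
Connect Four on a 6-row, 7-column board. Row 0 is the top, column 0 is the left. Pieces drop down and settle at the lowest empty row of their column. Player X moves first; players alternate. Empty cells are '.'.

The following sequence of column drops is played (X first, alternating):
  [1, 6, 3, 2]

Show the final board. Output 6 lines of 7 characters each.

Move 1: X drops in col 1, lands at row 5
Move 2: O drops in col 6, lands at row 5
Move 3: X drops in col 3, lands at row 5
Move 4: O drops in col 2, lands at row 5

Answer: .......
.......
.......
.......
.......
.XOX..O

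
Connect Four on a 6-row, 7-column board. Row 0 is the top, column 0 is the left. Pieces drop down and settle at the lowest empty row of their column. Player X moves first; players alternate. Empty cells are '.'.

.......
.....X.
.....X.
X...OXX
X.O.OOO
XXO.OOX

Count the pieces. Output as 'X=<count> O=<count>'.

X=9 O=8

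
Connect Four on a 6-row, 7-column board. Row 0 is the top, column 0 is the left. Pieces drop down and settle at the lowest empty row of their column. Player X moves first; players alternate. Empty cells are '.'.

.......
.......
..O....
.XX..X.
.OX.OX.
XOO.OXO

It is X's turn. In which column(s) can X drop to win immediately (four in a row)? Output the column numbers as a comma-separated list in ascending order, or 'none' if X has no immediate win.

col 0: drop X → no win
col 1: drop X → no win
col 2: drop X → no win
col 3: drop X → no win
col 4: drop X → no win
col 5: drop X → WIN!
col 6: drop X → no win

Answer: 5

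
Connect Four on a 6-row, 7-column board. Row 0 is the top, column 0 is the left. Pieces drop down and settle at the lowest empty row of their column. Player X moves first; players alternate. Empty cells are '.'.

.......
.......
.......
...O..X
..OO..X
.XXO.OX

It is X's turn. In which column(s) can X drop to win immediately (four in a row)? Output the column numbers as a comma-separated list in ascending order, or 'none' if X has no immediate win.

col 0: drop X → no win
col 1: drop X → no win
col 2: drop X → no win
col 3: drop X → no win
col 4: drop X → no win
col 5: drop X → no win
col 6: drop X → WIN!

Answer: 6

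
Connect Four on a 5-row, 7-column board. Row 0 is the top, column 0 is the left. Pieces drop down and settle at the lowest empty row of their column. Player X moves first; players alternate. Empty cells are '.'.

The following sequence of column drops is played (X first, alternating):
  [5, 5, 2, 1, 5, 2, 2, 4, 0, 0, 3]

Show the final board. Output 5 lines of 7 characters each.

Move 1: X drops in col 5, lands at row 4
Move 2: O drops in col 5, lands at row 3
Move 3: X drops in col 2, lands at row 4
Move 4: O drops in col 1, lands at row 4
Move 5: X drops in col 5, lands at row 2
Move 6: O drops in col 2, lands at row 3
Move 7: X drops in col 2, lands at row 2
Move 8: O drops in col 4, lands at row 4
Move 9: X drops in col 0, lands at row 4
Move 10: O drops in col 0, lands at row 3
Move 11: X drops in col 3, lands at row 4

Answer: .......
.......
..X..X.
O.O..O.
XOXXOX.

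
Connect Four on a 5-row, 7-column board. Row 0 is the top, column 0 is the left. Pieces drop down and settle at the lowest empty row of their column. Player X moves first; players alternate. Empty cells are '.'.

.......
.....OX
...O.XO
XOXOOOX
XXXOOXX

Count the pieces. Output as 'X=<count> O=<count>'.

X=10 O=9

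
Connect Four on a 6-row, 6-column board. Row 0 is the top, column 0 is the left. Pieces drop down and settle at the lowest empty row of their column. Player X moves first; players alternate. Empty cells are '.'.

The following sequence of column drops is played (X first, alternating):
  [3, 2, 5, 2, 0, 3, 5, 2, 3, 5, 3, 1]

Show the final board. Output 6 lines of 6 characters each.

Answer: ......
......
...X..
..OX.O
..OO.X
XOOX.X

Derivation:
Move 1: X drops in col 3, lands at row 5
Move 2: O drops in col 2, lands at row 5
Move 3: X drops in col 5, lands at row 5
Move 4: O drops in col 2, lands at row 4
Move 5: X drops in col 0, lands at row 5
Move 6: O drops in col 3, lands at row 4
Move 7: X drops in col 5, lands at row 4
Move 8: O drops in col 2, lands at row 3
Move 9: X drops in col 3, lands at row 3
Move 10: O drops in col 5, lands at row 3
Move 11: X drops in col 3, lands at row 2
Move 12: O drops in col 1, lands at row 5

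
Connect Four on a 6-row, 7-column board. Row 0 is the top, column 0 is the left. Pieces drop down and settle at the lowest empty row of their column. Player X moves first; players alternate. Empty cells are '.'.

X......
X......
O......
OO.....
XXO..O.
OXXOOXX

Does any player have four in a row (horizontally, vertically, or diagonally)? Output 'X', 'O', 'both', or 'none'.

O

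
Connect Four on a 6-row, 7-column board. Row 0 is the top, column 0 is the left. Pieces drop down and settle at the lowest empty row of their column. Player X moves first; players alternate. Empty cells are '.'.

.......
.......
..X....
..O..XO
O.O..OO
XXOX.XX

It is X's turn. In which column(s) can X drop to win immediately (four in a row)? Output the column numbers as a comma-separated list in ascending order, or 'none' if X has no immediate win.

col 0: drop X → no win
col 1: drop X → no win
col 2: drop X → no win
col 3: drop X → no win
col 4: drop X → WIN!
col 5: drop X → no win
col 6: drop X → no win

Answer: 4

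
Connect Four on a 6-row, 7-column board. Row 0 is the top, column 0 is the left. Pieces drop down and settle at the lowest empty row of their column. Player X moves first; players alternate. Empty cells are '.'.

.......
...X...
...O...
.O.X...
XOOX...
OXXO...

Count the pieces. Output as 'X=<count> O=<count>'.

X=6 O=6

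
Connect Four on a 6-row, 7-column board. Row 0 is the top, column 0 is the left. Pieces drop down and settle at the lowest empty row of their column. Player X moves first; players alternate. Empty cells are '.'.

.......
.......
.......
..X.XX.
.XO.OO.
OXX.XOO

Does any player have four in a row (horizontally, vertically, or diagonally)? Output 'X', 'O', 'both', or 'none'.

none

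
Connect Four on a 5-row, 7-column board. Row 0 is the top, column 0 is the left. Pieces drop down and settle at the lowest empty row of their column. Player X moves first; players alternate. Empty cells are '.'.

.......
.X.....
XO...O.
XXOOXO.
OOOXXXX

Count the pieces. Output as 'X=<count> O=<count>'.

X=9 O=8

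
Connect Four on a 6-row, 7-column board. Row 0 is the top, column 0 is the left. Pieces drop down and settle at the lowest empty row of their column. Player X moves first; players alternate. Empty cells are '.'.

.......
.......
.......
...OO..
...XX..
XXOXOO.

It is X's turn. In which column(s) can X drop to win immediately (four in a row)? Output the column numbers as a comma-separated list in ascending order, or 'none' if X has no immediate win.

col 0: drop X → no win
col 1: drop X → no win
col 2: drop X → no win
col 3: drop X → no win
col 4: drop X → no win
col 5: drop X → no win
col 6: drop X → no win

Answer: none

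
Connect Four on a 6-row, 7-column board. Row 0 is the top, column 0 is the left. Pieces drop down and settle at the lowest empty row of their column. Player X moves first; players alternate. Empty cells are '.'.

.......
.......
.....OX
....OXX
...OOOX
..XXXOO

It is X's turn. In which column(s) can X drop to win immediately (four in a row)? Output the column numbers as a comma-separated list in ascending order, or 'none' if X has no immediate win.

col 0: drop X → no win
col 1: drop X → WIN!
col 2: drop X → no win
col 3: drop X → no win
col 4: drop X → no win
col 5: drop X → no win
col 6: drop X → WIN!

Answer: 1,6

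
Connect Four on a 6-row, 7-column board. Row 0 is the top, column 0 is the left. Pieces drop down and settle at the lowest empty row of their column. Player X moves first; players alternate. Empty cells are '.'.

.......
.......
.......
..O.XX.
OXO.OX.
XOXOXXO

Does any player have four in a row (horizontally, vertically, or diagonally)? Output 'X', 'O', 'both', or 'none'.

none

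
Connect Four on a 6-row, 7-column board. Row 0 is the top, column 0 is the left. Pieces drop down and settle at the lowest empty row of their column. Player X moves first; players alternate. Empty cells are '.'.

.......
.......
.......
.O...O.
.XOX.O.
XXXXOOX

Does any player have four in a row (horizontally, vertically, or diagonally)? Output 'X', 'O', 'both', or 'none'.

X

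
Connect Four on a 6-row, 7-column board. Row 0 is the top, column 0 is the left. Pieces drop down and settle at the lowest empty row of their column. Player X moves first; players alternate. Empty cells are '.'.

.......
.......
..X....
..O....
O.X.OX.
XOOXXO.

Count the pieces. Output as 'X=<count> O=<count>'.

X=6 O=6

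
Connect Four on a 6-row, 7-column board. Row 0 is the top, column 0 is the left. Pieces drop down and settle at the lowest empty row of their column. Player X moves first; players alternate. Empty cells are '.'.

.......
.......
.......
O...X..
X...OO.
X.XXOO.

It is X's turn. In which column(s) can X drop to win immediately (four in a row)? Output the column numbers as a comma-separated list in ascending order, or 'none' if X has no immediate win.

col 0: drop X → no win
col 1: drop X → WIN!
col 2: drop X → no win
col 3: drop X → no win
col 4: drop X → no win
col 5: drop X → no win
col 6: drop X → no win

Answer: 1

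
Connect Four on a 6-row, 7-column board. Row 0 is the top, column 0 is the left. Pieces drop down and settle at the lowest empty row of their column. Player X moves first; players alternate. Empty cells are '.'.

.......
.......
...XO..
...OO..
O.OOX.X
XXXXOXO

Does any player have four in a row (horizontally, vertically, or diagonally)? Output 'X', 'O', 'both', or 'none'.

X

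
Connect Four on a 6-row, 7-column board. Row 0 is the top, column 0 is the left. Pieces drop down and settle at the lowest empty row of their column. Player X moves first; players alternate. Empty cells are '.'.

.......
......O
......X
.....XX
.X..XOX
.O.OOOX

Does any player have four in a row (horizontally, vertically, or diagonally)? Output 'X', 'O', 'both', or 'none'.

X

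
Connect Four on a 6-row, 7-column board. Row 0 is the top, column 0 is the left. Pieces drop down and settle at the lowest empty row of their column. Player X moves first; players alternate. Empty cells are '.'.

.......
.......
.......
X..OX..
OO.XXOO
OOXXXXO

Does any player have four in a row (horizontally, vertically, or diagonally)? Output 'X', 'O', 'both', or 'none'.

X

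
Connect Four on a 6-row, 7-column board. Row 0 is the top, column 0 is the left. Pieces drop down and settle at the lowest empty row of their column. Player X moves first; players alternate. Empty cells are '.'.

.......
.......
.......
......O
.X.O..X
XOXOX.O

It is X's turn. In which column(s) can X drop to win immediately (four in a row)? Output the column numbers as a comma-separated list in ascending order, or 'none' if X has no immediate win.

col 0: drop X → no win
col 1: drop X → no win
col 2: drop X → no win
col 3: drop X → no win
col 4: drop X → no win
col 5: drop X → no win
col 6: drop X → no win

Answer: none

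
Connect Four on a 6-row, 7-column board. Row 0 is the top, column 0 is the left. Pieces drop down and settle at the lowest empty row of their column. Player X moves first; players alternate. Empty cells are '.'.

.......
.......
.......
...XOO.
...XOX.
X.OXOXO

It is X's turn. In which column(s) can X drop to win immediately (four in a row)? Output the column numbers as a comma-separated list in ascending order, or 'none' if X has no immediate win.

col 0: drop X → no win
col 1: drop X → no win
col 2: drop X → no win
col 3: drop X → WIN!
col 4: drop X → no win
col 5: drop X → no win
col 6: drop X → no win

Answer: 3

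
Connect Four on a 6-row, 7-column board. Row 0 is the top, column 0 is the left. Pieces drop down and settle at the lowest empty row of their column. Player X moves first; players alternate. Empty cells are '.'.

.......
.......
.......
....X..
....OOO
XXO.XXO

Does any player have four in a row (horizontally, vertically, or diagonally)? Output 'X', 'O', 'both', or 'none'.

none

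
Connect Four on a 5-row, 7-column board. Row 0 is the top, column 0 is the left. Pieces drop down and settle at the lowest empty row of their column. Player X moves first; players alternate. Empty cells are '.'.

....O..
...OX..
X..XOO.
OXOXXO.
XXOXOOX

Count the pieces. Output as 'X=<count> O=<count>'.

X=10 O=10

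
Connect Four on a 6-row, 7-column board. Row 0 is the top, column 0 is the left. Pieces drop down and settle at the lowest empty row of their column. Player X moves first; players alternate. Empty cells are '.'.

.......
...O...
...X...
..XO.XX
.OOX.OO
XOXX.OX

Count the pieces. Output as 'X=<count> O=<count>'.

X=9 O=8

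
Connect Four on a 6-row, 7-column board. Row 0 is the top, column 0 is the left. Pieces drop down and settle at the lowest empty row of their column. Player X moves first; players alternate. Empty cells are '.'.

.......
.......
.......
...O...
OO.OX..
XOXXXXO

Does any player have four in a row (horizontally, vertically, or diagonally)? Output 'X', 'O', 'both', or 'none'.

X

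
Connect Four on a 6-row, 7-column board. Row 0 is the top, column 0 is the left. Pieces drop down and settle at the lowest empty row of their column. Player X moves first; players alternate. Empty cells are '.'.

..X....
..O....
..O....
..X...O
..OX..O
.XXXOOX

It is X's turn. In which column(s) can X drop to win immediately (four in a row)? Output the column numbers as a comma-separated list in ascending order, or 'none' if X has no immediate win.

Answer: 0

Derivation:
col 0: drop X → WIN!
col 1: drop X → no win
col 3: drop X → no win
col 4: drop X → no win
col 5: drop X → no win
col 6: drop X → no win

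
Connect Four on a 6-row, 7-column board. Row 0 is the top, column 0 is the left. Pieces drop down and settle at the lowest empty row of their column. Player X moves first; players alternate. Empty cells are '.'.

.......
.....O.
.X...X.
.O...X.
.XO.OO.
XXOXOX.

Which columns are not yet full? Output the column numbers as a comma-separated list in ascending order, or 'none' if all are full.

Answer: 0,1,2,3,4,5,6

Derivation:
col 0: top cell = '.' → open
col 1: top cell = '.' → open
col 2: top cell = '.' → open
col 3: top cell = '.' → open
col 4: top cell = '.' → open
col 5: top cell = '.' → open
col 6: top cell = '.' → open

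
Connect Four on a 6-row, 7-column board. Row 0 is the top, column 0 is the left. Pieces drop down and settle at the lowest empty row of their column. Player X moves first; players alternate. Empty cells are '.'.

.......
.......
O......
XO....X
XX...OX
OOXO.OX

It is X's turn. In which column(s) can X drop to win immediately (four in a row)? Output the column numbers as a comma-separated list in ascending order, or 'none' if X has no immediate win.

Answer: 6

Derivation:
col 0: drop X → no win
col 1: drop X → no win
col 2: drop X → no win
col 3: drop X → no win
col 4: drop X → no win
col 5: drop X → no win
col 6: drop X → WIN!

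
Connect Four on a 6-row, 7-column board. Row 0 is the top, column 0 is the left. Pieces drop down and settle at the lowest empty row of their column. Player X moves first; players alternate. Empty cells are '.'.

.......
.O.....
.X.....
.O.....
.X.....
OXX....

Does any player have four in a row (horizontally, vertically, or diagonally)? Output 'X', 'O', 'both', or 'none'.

none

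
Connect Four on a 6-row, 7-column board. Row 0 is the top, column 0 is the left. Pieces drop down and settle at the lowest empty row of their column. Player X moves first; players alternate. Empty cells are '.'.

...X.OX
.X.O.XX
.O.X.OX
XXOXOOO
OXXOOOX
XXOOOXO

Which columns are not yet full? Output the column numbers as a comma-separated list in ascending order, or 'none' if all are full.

Answer: 0,1,2,4

Derivation:
col 0: top cell = '.' → open
col 1: top cell = '.' → open
col 2: top cell = '.' → open
col 3: top cell = 'X' → FULL
col 4: top cell = '.' → open
col 5: top cell = 'O' → FULL
col 6: top cell = 'X' → FULL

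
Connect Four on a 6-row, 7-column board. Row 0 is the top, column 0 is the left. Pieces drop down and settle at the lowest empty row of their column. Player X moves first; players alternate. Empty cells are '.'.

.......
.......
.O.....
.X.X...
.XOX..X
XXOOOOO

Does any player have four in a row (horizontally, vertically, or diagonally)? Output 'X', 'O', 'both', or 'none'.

O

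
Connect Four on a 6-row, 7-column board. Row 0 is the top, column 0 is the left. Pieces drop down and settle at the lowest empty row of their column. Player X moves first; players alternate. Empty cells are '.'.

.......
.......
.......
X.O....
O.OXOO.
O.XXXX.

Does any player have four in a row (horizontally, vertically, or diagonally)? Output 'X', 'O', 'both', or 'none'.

X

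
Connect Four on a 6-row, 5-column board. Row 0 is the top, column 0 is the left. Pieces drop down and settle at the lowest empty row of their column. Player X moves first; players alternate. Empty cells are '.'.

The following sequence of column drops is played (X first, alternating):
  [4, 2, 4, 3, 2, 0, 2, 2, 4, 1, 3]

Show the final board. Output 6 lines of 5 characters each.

Answer: .....
.....
..O..
..X.X
..XXX
OOOOX

Derivation:
Move 1: X drops in col 4, lands at row 5
Move 2: O drops in col 2, lands at row 5
Move 3: X drops in col 4, lands at row 4
Move 4: O drops in col 3, lands at row 5
Move 5: X drops in col 2, lands at row 4
Move 6: O drops in col 0, lands at row 5
Move 7: X drops in col 2, lands at row 3
Move 8: O drops in col 2, lands at row 2
Move 9: X drops in col 4, lands at row 3
Move 10: O drops in col 1, lands at row 5
Move 11: X drops in col 3, lands at row 4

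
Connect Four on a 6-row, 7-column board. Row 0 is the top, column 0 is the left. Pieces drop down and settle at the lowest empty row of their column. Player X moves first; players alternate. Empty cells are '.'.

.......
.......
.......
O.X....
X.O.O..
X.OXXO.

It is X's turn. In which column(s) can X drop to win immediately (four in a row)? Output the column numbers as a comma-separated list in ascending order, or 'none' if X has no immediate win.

Answer: none

Derivation:
col 0: drop X → no win
col 1: drop X → no win
col 2: drop X → no win
col 3: drop X → no win
col 4: drop X → no win
col 5: drop X → no win
col 6: drop X → no win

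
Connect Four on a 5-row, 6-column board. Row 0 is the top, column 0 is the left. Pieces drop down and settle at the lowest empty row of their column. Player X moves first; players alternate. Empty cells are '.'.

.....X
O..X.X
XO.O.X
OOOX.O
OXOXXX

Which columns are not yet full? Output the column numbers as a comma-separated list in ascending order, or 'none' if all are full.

Answer: 0,1,2,3,4

Derivation:
col 0: top cell = '.' → open
col 1: top cell = '.' → open
col 2: top cell = '.' → open
col 3: top cell = '.' → open
col 4: top cell = '.' → open
col 5: top cell = 'X' → FULL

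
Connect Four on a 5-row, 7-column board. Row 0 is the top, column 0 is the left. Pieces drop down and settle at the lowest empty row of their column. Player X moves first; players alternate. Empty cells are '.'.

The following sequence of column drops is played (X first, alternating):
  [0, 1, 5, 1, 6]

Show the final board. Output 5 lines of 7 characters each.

Move 1: X drops in col 0, lands at row 4
Move 2: O drops in col 1, lands at row 4
Move 3: X drops in col 5, lands at row 4
Move 4: O drops in col 1, lands at row 3
Move 5: X drops in col 6, lands at row 4

Answer: .......
.......
.......
.O.....
XO...XX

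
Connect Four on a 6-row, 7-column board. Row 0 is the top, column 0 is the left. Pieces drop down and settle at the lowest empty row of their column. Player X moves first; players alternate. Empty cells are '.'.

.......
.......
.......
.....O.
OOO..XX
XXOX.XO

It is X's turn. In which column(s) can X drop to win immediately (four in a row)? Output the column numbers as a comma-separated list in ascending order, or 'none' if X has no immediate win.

Answer: none

Derivation:
col 0: drop X → no win
col 1: drop X → no win
col 2: drop X → no win
col 3: drop X → no win
col 4: drop X → no win
col 5: drop X → no win
col 6: drop X → no win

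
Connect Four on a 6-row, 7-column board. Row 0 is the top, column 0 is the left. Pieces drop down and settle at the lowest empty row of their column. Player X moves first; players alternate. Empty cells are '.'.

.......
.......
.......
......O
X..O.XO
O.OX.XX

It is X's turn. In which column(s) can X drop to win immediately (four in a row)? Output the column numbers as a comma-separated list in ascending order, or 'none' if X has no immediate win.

Answer: 4

Derivation:
col 0: drop X → no win
col 1: drop X → no win
col 2: drop X → no win
col 3: drop X → no win
col 4: drop X → WIN!
col 5: drop X → no win
col 6: drop X → no win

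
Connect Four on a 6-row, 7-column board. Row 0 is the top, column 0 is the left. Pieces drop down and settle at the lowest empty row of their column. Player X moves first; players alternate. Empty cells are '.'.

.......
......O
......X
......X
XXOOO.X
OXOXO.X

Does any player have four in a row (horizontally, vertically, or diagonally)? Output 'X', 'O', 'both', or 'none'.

X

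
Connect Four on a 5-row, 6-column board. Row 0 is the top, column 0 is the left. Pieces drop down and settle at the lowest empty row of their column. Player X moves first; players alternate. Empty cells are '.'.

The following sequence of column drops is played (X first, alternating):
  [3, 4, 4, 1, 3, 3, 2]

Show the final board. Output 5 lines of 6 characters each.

Move 1: X drops in col 3, lands at row 4
Move 2: O drops in col 4, lands at row 4
Move 3: X drops in col 4, lands at row 3
Move 4: O drops in col 1, lands at row 4
Move 5: X drops in col 3, lands at row 3
Move 6: O drops in col 3, lands at row 2
Move 7: X drops in col 2, lands at row 4

Answer: ......
......
...O..
...XX.
.OXXO.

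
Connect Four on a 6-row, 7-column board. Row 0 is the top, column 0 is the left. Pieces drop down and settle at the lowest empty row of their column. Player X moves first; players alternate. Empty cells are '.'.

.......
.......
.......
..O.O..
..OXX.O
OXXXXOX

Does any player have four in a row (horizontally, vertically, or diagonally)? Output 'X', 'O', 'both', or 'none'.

X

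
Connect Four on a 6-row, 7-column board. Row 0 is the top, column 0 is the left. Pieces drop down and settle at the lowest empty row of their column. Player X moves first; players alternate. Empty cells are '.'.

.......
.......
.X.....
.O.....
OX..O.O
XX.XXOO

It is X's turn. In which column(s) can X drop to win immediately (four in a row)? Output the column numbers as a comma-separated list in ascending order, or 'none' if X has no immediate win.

col 0: drop X → no win
col 1: drop X → no win
col 2: drop X → WIN!
col 3: drop X → no win
col 4: drop X → no win
col 5: drop X → no win
col 6: drop X → no win

Answer: 2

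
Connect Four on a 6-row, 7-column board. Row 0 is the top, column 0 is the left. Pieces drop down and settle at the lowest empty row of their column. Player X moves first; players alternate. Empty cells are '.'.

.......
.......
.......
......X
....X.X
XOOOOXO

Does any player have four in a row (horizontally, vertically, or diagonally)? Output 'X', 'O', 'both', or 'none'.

O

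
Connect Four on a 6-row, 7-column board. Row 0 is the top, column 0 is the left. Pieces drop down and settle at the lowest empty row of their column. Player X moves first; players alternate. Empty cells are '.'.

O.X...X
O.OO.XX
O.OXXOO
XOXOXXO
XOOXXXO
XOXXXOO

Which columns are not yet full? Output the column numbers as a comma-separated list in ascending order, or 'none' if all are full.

Answer: 1,3,4,5

Derivation:
col 0: top cell = 'O' → FULL
col 1: top cell = '.' → open
col 2: top cell = 'X' → FULL
col 3: top cell = '.' → open
col 4: top cell = '.' → open
col 5: top cell = '.' → open
col 6: top cell = 'X' → FULL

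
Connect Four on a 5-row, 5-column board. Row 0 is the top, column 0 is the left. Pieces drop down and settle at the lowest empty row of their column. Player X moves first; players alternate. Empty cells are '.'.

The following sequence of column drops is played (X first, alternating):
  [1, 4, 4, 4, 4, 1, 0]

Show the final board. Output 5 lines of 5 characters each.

Move 1: X drops in col 1, lands at row 4
Move 2: O drops in col 4, lands at row 4
Move 3: X drops in col 4, lands at row 3
Move 4: O drops in col 4, lands at row 2
Move 5: X drops in col 4, lands at row 1
Move 6: O drops in col 1, lands at row 3
Move 7: X drops in col 0, lands at row 4

Answer: .....
....X
....O
.O..X
XX..O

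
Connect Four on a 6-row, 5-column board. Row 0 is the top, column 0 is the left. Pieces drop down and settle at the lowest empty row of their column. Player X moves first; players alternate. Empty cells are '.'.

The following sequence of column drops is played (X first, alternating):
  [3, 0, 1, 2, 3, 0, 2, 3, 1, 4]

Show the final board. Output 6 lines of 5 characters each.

Move 1: X drops in col 3, lands at row 5
Move 2: O drops in col 0, lands at row 5
Move 3: X drops in col 1, lands at row 5
Move 4: O drops in col 2, lands at row 5
Move 5: X drops in col 3, lands at row 4
Move 6: O drops in col 0, lands at row 4
Move 7: X drops in col 2, lands at row 4
Move 8: O drops in col 3, lands at row 3
Move 9: X drops in col 1, lands at row 4
Move 10: O drops in col 4, lands at row 5

Answer: .....
.....
.....
...O.
OXXX.
OXOXO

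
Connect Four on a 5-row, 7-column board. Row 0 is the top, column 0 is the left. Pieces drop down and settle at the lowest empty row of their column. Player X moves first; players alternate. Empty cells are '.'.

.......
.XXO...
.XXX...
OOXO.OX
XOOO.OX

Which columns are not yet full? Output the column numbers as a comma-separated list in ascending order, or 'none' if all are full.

Answer: 0,1,2,3,4,5,6

Derivation:
col 0: top cell = '.' → open
col 1: top cell = '.' → open
col 2: top cell = '.' → open
col 3: top cell = '.' → open
col 4: top cell = '.' → open
col 5: top cell = '.' → open
col 6: top cell = '.' → open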